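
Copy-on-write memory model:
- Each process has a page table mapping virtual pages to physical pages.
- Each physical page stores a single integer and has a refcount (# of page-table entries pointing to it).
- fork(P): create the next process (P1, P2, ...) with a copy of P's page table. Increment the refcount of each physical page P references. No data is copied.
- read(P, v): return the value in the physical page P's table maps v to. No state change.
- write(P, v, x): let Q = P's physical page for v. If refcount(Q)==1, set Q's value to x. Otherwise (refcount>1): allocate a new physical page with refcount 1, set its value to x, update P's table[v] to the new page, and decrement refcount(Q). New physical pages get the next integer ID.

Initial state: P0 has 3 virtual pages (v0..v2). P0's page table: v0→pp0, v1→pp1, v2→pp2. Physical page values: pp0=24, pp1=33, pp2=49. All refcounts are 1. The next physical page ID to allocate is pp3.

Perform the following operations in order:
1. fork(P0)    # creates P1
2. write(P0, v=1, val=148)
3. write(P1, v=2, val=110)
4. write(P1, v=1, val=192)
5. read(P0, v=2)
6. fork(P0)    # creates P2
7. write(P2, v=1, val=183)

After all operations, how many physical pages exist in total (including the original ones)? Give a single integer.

Answer: 6

Derivation:
Op 1: fork(P0) -> P1. 3 ppages; refcounts: pp0:2 pp1:2 pp2:2
Op 2: write(P0, v1, 148). refcount(pp1)=2>1 -> COPY to pp3. 4 ppages; refcounts: pp0:2 pp1:1 pp2:2 pp3:1
Op 3: write(P1, v2, 110). refcount(pp2)=2>1 -> COPY to pp4. 5 ppages; refcounts: pp0:2 pp1:1 pp2:1 pp3:1 pp4:1
Op 4: write(P1, v1, 192). refcount(pp1)=1 -> write in place. 5 ppages; refcounts: pp0:2 pp1:1 pp2:1 pp3:1 pp4:1
Op 5: read(P0, v2) -> 49. No state change.
Op 6: fork(P0) -> P2. 5 ppages; refcounts: pp0:3 pp1:1 pp2:2 pp3:2 pp4:1
Op 7: write(P2, v1, 183). refcount(pp3)=2>1 -> COPY to pp5. 6 ppages; refcounts: pp0:3 pp1:1 pp2:2 pp3:1 pp4:1 pp5:1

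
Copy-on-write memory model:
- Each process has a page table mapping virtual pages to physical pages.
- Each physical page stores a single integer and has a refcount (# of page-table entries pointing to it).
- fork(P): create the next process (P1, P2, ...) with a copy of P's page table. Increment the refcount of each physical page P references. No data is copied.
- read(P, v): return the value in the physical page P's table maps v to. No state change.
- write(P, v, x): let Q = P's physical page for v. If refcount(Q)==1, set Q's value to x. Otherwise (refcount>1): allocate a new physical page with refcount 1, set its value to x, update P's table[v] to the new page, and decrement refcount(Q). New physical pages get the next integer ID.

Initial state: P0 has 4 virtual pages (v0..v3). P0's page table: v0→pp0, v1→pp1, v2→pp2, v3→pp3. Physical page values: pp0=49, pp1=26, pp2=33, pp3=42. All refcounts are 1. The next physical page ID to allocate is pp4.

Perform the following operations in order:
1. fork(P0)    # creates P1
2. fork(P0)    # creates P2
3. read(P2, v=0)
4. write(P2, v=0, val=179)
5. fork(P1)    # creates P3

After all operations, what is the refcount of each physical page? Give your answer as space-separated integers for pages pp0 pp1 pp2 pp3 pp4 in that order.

Op 1: fork(P0) -> P1. 4 ppages; refcounts: pp0:2 pp1:2 pp2:2 pp3:2
Op 2: fork(P0) -> P2. 4 ppages; refcounts: pp0:3 pp1:3 pp2:3 pp3:3
Op 3: read(P2, v0) -> 49. No state change.
Op 4: write(P2, v0, 179). refcount(pp0)=3>1 -> COPY to pp4. 5 ppages; refcounts: pp0:2 pp1:3 pp2:3 pp3:3 pp4:1
Op 5: fork(P1) -> P3. 5 ppages; refcounts: pp0:3 pp1:4 pp2:4 pp3:4 pp4:1

Answer: 3 4 4 4 1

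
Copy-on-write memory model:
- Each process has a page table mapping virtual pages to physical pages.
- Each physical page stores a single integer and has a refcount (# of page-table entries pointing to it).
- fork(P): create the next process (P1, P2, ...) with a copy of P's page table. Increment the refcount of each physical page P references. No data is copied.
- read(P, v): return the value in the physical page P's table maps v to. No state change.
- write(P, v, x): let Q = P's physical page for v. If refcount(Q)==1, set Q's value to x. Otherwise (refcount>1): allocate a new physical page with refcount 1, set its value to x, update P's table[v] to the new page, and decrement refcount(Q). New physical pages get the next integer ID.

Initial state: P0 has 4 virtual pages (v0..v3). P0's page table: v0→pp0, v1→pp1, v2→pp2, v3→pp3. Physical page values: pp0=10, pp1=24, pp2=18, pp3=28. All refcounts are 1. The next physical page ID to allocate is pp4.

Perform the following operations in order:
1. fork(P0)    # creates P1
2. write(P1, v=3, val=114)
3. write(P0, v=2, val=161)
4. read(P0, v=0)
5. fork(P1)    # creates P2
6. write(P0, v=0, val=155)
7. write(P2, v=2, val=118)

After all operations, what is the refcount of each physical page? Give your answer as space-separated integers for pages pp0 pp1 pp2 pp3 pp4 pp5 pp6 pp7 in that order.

Op 1: fork(P0) -> P1. 4 ppages; refcounts: pp0:2 pp1:2 pp2:2 pp3:2
Op 2: write(P1, v3, 114). refcount(pp3)=2>1 -> COPY to pp4. 5 ppages; refcounts: pp0:2 pp1:2 pp2:2 pp3:1 pp4:1
Op 3: write(P0, v2, 161). refcount(pp2)=2>1 -> COPY to pp5. 6 ppages; refcounts: pp0:2 pp1:2 pp2:1 pp3:1 pp4:1 pp5:1
Op 4: read(P0, v0) -> 10. No state change.
Op 5: fork(P1) -> P2. 6 ppages; refcounts: pp0:3 pp1:3 pp2:2 pp3:1 pp4:2 pp5:1
Op 6: write(P0, v0, 155). refcount(pp0)=3>1 -> COPY to pp6. 7 ppages; refcounts: pp0:2 pp1:3 pp2:2 pp3:1 pp4:2 pp5:1 pp6:1
Op 7: write(P2, v2, 118). refcount(pp2)=2>1 -> COPY to pp7. 8 ppages; refcounts: pp0:2 pp1:3 pp2:1 pp3:1 pp4:2 pp5:1 pp6:1 pp7:1

Answer: 2 3 1 1 2 1 1 1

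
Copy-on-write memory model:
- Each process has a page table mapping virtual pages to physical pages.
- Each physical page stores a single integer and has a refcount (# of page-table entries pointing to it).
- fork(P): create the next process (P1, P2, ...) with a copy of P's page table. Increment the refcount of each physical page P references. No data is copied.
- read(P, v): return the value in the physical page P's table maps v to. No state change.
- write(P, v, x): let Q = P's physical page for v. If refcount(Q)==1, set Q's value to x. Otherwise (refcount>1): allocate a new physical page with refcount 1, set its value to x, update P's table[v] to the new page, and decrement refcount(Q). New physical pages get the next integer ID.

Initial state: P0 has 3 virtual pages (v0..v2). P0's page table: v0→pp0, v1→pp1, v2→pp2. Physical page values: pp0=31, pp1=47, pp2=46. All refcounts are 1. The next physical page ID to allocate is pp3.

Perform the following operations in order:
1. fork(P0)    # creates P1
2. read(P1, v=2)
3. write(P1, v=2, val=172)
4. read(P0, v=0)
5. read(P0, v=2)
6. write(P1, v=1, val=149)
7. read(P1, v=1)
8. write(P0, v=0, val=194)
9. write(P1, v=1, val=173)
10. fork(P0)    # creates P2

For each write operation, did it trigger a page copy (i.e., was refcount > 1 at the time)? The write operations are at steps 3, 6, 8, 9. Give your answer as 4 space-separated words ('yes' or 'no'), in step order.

Op 1: fork(P0) -> P1. 3 ppages; refcounts: pp0:2 pp1:2 pp2:2
Op 2: read(P1, v2) -> 46. No state change.
Op 3: write(P1, v2, 172). refcount(pp2)=2>1 -> COPY to pp3. 4 ppages; refcounts: pp0:2 pp1:2 pp2:1 pp3:1
Op 4: read(P0, v0) -> 31. No state change.
Op 5: read(P0, v2) -> 46. No state change.
Op 6: write(P1, v1, 149). refcount(pp1)=2>1 -> COPY to pp4. 5 ppages; refcounts: pp0:2 pp1:1 pp2:1 pp3:1 pp4:1
Op 7: read(P1, v1) -> 149. No state change.
Op 8: write(P0, v0, 194). refcount(pp0)=2>1 -> COPY to pp5. 6 ppages; refcounts: pp0:1 pp1:1 pp2:1 pp3:1 pp4:1 pp5:1
Op 9: write(P1, v1, 173). refcount(pp4)=1 -> write in place. 6 ppages; refcounts: pp0:1 pp1:1 pp2:1 pp3:1 pp4:1 pp5:1
Op 10: fork(P0) -> P2. 6 ppages; refcounts: pp0:1 pp1:2 pp2:2 pp3:1 pp4:1 pp5:2

yes yes yes no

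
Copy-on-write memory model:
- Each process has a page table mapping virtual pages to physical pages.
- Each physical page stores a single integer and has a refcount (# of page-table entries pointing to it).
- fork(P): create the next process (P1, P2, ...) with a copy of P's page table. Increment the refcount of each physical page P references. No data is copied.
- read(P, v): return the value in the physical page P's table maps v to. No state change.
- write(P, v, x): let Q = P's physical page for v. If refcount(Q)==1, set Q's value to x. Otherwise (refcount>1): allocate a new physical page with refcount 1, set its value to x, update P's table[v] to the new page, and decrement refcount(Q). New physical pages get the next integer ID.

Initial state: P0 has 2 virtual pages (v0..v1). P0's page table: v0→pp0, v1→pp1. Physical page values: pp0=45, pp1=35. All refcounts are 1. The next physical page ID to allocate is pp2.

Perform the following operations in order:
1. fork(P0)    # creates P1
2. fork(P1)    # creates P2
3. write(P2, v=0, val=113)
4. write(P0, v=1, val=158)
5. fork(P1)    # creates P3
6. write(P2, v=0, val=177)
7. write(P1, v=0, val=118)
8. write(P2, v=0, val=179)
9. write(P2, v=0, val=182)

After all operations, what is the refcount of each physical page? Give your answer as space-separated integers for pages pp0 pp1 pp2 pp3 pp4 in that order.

Op 1: fork(P0) -> P1. 2 ppages; refcounts: pp0:2 pp1:2
Op 2: fork(P1) -> P2. 2 ppages; refcounts: pp0:3 pp1:3
Op 3: write(P2, v0, 113). refcount(pp0)=3>1 -> COPY to pp2. 3 ppages; refcounts: pp0:2 pp1:3 pp2:1
Op 4: write(P0, v1, 158). refcount(pp1)=3>1 -> COPY to pp3. 4 ppages; refcounts: pp0:2 pp1:2 pp2:1 pp3:1
Op 5: fork(P1) -> P3. 4 ppages; refcounts: pp0:3 pp1:3 pp2:1 pp3:1
Op 6: write(P2, v0, 177). refcount(pp2)=1 -> write in place. 4 ppages; refcounts: pp0:3 pp1:3 pp2:1 pp3:1
Op 7: write(P1, v0, 118). refcount(pp0)=3>1 -> COPY to pp4. 5 ppages; refcounts: pp0:2 pp1:3 pp2:1 pp3:1 pp4:1
Op 8: write(P2, v0, 179). refcount(pp2)=1 -> write in place. 5 ppages; refcounts: pp0:2 pp1:3 pp2:1 pp3:1 pp4:1
Op 9: write(P2, v0, 182). refcount(pp2)=1 -> write in place. 5 ppages; refcounts: pp0:2 pp1:3 pp2:1 pp3:1 pp4:1

Answer: 2 3 1 1 1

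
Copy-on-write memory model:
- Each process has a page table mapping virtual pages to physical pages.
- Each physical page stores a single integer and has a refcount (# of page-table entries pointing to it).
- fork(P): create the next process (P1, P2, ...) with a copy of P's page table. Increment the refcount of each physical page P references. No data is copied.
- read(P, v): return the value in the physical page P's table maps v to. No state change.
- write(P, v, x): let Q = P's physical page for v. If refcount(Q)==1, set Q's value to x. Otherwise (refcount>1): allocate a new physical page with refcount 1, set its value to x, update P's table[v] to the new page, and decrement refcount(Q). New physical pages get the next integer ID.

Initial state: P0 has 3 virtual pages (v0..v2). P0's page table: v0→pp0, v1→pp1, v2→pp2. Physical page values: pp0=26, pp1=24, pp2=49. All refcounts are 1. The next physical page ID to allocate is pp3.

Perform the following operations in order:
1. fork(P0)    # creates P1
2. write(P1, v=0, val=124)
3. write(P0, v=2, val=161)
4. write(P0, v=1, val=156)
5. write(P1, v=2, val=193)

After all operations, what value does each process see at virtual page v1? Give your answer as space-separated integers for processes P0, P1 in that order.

Op 1: fork(P0) -> P1. 3 ppages; refcounts: pp0:2 pp1:2 pp2:2
Op 2: write(P1, v0, 124). refcount(pp0)=2>1 -> COPY to pp3. 4 ppages; refcounts: pp0:1 pp1:2 pp2:2 pp3:1
Op 3: write(P0, v2, 161). refcount(pp2)=2>1 -> COPY to pp4. 5 ppages; refcounts: pp0:1 pp1:2 pp2:1 pp3:1 pp4:1
Op 4: write(P0, v1, 156). refcount(pp1)=2>1 -> COPY to pp5. 6 ppages; refcounts: pp0:1 pp1:1 pp2:1 pp3:1 pp4:1 pp5:1
Op 5: write(P1, v2, 193). refcount(pp2)=1 -> write in place. 6 ppages; refcounts: pp0:1 pp1:1 pp2:1 pp3:1 pp4:1 pp5:1
P0: v1 -> pp5 = 156
P1: v1 -> pp1 = 24

Answer: 156 24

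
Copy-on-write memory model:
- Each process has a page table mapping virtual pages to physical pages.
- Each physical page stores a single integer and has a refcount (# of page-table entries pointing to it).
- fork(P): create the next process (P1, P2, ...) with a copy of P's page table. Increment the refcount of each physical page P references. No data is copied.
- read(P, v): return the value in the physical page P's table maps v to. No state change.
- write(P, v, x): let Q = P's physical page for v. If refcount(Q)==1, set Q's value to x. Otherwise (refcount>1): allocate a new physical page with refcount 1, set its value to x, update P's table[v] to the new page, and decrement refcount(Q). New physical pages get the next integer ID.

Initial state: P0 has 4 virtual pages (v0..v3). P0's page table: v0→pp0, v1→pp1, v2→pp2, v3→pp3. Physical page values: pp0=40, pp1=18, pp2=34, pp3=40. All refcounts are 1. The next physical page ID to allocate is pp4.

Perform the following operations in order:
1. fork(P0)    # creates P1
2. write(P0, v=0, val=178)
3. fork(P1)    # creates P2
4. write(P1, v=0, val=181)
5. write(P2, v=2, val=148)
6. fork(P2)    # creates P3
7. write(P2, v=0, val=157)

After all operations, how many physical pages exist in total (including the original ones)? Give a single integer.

Op 1: fork(P0) -> P1. 4 ppages; refcounts: pp0:2 pp1:2 pp2:2 pp3:2
Op 2: write(P0, v0, 178). refcount(pp0)=2>1 -> COPY to pp4. 5 ppages; refcounts: pp0:1 pp1:2 pp2:2 pp3:2 pp4:1
Op 3: fork(P1) -> P2. 5 ppages; refcounts: pp0:2 pp1:3 pp2:3 pp3:3 pp4:1
Op 4: write(P1, v0, 181). refcount(pp0)=2>1 -> COPY to pp5. 6 ppages; refcounts: pp0:1 pp1:3 pp2:3 pp3:3 pp4:1 pp5:1
Op 5: write(P2, v2, 148). refcount(pp2)=3>1 -> COPY to pp6. 7 ppages; refcounts: pp0:1 pp1:3 pp2:2 pp3:3 pp4:1 pp5:1 pp6:1
Op 6: fork(P2) -> P3. 7 ppages; refcounts: pp0:2 pp1:4 pp2:2 pp3:4 pp4:1 pp5:1 pp6:2
Op 7: write(P2, v0, 157). refcount(pp0)=2>1 -> COPY to pp7. 8 ppages; refcounts: pp0:1 pp1:4 pp2:2 pp3:4 pp4:1 pp5:1 pp6:2 pp7:1

Answer: 8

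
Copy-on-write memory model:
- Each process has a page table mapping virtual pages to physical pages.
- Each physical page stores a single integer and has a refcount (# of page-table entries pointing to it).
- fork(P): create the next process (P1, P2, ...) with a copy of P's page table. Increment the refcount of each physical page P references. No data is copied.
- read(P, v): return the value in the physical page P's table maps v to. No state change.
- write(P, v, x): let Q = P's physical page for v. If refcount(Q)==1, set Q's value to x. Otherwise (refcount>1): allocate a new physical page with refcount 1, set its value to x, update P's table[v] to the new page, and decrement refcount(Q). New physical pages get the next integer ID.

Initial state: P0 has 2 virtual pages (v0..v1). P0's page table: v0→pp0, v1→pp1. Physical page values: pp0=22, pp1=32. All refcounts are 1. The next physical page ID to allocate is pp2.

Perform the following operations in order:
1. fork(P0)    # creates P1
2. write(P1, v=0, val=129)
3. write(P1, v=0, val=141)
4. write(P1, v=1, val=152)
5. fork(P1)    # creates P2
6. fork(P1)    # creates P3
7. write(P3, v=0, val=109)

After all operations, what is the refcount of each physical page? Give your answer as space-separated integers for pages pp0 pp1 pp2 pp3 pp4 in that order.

Op 1: fork(P0) -> P1. 2 ppages; refcounts: pp0:2 pp1:2
Op 2: write(P1, v0, 129). refcount(pp0)=2>1 -> COPY to pp2. 3 ppages; refcounts: pp0:1 pp1:2 pp2:1
Op 3: write(P1, v0, 141). refcount(pp2)=1 -> write in place. 3 ppages; refcounts: pp0:1 pp1:2 pp2:1
Op 4: write(P1, v1, 152). refcount(pp1)=2>1 -> COPY to pp3. 4 ppages; refcounts: pp0:1 pp1:1 pp2:1 pp3:1
Op 5: fork(P1) -> P2. 4 ppages; refcounts: pp0:1 pp1:1 pp2:2 pp3:2
Op 6: fork(P1) -> P3. 4 ppages; refcounts: pp0:1 pp1:1 pp2:3 pp3:3
Op 7: write(P3, v0, 109). refcount(pp2)=3>1 -> COPY to pp4. 5 ppages; refcounts: pp0:1 pp1:1 pp2:2 pp3:3 pp4:1

Answer: 1 1 2 3 1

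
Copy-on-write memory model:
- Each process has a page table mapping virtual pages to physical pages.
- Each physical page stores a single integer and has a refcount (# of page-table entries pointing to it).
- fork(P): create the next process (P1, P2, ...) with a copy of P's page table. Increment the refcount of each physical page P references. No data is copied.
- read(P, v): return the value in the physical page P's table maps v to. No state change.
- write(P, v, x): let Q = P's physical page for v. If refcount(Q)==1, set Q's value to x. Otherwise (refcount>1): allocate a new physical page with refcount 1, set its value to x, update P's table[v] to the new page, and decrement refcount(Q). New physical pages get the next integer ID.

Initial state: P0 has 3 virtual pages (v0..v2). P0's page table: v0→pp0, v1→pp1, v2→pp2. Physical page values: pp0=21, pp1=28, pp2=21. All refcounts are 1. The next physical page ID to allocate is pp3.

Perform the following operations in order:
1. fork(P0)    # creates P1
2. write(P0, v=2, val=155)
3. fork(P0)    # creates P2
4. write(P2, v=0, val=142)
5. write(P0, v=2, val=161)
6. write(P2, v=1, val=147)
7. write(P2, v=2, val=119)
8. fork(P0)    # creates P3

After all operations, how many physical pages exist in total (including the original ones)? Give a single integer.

Answer: 7

Derivation:
Op 1: fork(P0) -> P1. 3 ppages; refcounts: pp0:2 pp1:2 pp2:2
Op 2: write(P0, v2, 155). refcount(pp2)=2>1 -> COPY to pp3. 4 ppages; refcounts: pp0:2 pp1:2 pp2:1 pp3:1
Op 3: fork(P0) -> P2. 4 ppages; refcounts: pp0:3 pp1:3 pp2:1 pp3:2
Op 4: write(P2, v0, 142). refcount(pp0)=3>1 -> COPY to pp4. 5 ppages; refcounts: pp0:2 pp1:3 pp2:1 pp3:2 pp4:1
Op 5: write(P0, v2, 161). refcount(pp3)=2>1 -> COPY to pp5. 6 ppages; refcounts: pp0:2 pp1:3 pp2:1 pp3:1 pp4:1 pp5:1
Op 6: write(P2, v1, 147). refcount(pp1)=3>1 -> COPY to pp6. 7 ppages; refcounts: pp0:2 pp1:2 pp2:1 pp3:1 pp4:1 pp5:1 pp6:1
Op 7: write(P2, v2, 119). refcount(pp3)=1 -> write in place. 7 ppages; refcounts: pp0:2 pp1:2 pp2:1 pp3:1 pp4:1 pp5:1 pp6:1
Op 8: fork(P0) -> P3. 7 ppages; refcounts: pp0:3 pp1:3 pp2:1 pp3:1 pp4:1 pp5:2 pp6:1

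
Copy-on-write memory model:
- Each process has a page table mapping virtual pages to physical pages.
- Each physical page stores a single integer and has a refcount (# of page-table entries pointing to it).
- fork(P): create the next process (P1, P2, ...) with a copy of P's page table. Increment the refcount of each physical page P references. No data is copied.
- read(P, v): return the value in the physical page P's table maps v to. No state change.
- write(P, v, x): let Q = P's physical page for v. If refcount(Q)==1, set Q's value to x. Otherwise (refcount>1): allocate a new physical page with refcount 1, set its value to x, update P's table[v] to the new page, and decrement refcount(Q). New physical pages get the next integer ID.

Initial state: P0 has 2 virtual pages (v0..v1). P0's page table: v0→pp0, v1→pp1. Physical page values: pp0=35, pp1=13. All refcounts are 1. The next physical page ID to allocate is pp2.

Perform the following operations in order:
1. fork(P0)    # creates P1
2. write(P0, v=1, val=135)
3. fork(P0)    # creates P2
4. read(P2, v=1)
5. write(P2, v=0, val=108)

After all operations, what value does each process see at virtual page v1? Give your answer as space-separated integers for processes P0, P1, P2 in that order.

Op 1: fork(P0) -> P1. 2 ppages; refcounts: pp0:2 pp1:2
Op 2: write(P0, v1, 135). refcount(pp1)=2>1 -> COPY to pp2. 3 ppages; refcounts: pp0:2 pp1:1 pp2:1
Op 3: fork(P0) -> P2. 3 ppages; refcounts: pp0:3 pp1:1 pp2:2
Op 4: read(P2, v1) -> 135. No state change.
Op 5: write(P2, v0, 108). refcount(pp0)=3>1 -> COPY to pp3. 4 ppages; refcounts: pp0:2 pp1:1 pp2:2 pp3:1
P0: v1 -> pp2 = 135
P1: v1 -> pp1 = 13
P2: v1 -> pp2 = 135

Answer: 135 13 135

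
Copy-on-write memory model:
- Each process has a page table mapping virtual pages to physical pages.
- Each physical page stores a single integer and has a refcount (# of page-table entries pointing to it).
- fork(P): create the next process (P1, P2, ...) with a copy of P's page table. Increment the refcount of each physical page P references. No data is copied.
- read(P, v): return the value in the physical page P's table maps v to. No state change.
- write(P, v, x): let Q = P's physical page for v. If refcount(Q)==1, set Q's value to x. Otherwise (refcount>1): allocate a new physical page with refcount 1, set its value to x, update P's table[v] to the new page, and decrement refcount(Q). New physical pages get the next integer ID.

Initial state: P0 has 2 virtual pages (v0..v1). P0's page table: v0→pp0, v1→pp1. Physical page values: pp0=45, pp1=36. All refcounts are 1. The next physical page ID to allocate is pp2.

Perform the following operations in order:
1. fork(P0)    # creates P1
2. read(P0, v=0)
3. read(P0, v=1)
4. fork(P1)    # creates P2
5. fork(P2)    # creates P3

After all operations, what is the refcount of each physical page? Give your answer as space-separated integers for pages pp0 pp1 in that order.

Op 1: fork(P0) -> P1. 2 ppages; refcounts: pp0:2 pp1:2
Op 2: read(P0, v0) -> 45. No state change.
Op 3: read(P0, v1) -> 36. No state change.
Op 4: fork(P1) -> P2. 2 ppages; refcounts: pp0:3 pp1:3
Op 5: fork(P2) -> P3. 2 ppages; refcounts: pp0:4 pp1:4

Answer: 4 4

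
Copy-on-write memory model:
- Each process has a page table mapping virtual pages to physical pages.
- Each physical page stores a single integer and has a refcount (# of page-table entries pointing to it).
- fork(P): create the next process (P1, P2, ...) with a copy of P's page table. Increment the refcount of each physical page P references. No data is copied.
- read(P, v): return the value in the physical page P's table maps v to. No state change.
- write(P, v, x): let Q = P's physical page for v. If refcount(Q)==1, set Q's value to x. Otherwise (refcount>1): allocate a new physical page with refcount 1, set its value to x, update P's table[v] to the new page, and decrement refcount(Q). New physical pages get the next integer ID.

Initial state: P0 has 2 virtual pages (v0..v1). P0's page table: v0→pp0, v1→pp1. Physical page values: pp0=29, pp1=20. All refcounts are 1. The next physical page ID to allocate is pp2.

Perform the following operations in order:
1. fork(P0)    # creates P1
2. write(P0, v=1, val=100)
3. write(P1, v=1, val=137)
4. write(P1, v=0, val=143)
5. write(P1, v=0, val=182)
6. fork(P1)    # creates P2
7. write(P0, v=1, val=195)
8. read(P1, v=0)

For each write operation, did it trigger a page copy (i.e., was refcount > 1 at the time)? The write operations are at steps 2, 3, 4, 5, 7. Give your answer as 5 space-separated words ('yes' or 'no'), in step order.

Op 1: fork(P0) -> P1. 2 ppages; refcounts: pp0:2 pp1:2
Op 2: write(P0, v1, 100). refcount(pp1)=2>1 -> COPY to pp2. 3 ppages; refcounts: pp0:2 pp1:1 pp2:1
Op 3: write(P1, v1, 137). refcount(pp1)=1 -> write in place. 3 ppages; refcounts: pp0:2 pp1:1 pp2:1
Op 4: write(P1, v0, 143). refcount(pp0)=2>1 -> COPY to pp3. 4 ppages; refcounts: pp0:1 pp1:1 pp2:1 pp3:1
Op 5: write(P1, v0, 182). refcount(pp3)=1 -> write in place. 4 ppages; refcounts: pp0:1 pp1:1 pp2:1 pp3:1
Op 6: fork(P1) -> P2. 4 ppages; refcounts: pp0:1 pp1:2 pp2:1 pp3:2
Op 7: write(P0, v1, 195). refcount(pp2)=1 -> write in place. 4 ppages; refcounts: pp0:1 pp1:2 pp2:1 pp3:2
Op 8: read(P1, v0) -> 182. No state change.

yes no yes no no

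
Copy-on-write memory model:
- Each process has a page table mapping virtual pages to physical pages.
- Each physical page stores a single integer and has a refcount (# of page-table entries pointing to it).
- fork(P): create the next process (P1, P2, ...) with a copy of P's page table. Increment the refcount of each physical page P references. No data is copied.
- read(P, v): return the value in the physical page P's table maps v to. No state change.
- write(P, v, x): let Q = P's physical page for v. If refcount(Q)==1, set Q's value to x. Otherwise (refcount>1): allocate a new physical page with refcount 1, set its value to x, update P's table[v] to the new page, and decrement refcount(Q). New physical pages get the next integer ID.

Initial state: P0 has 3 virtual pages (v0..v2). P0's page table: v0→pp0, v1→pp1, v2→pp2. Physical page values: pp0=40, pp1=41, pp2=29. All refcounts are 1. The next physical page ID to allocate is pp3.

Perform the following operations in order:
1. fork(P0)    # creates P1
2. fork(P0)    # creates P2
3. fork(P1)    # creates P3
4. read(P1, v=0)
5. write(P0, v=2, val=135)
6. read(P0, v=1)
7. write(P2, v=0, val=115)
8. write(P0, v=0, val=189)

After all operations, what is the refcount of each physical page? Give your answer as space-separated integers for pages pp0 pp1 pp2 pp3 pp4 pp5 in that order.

Op 1: fork(P0) -> P1. 3 ppages; refcounts: pp0:2 pp1:2 pp2:2
Op 2: fork(P0) -> P2. 3 ppages; refcounts: pp0:3 pp1:3 pp2:3
Op 3: fork(P1) -> P3. 3 ppages; refcounts: pp0:4 pp1:4 pp2:4
Op 4: read(P1, v0) -> 40. No state change.
Op 5: write(P0, v2, 135). refcount(pp2)=4>1 -> COPY to pp3. 4 ppages; refcounts: pp0:4 pp1:4 pp2:3 pp3:1
Op 6: read(P0, v1) -> 41. No state change.
Op 7: write(P2, v0, 115). refcount(pp0)=4>1 -> COPY to pp4. 5 ppages; refcounts: pp0:3 pp1:4 pp2:3 pp3:1 pp4:1
Op 8: write(P0, v0, 189). refcount(pp0)=3>1 -> COPY to pp5. 6 ppages; refcounts: pp0:2 pp1:4 pp2:3 pp3:1 pp4:1 pp5:1

Answer: 2 4 3 1 1 1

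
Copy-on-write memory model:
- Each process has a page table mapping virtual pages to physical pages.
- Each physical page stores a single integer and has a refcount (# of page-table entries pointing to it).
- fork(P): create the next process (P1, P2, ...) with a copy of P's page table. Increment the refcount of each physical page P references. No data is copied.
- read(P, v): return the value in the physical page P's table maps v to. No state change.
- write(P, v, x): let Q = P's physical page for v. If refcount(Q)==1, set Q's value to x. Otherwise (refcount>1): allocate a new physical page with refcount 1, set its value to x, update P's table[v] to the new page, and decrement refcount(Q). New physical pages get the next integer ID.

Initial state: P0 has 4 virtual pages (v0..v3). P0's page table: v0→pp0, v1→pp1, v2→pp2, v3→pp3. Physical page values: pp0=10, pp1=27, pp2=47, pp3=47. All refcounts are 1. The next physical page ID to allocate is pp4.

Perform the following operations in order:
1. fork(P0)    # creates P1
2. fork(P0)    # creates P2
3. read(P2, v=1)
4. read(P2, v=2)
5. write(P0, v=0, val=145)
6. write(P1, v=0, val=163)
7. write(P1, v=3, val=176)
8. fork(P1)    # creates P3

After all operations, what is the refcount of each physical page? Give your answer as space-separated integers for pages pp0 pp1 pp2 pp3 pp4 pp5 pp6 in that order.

Op 1: fork(P0) -> P1. 4 ppages; refcounts: pp0:2 pp1:2 pp2:2 pp3:2
Op 2: fork(P0) -> P2. 4 ppages; refcounts: pp0:3 pp1:3 pp2:3 pp3:3
Op 3: read(P2, v1) -> 27. No state change.
Op 4: read(P2, v2) -> 47. No state change.
Op 5: write(P0, v0, 145). refcount(pp0)=3>1 -> COPY to pp4. 5 ppages; refcounts: pp0:2 pp1:3 pp2:3 pp3:3 pp4:1
Op 6: write(P1, v0, 163). refcount(pp0)=2>1 -> COPY to pp5. 6 ppages; refcounts: pp0:1 pp1:3 pp2:3 pp3:3 pp4:1 pp5:1
Op 7: write(P1, v3, 176). refcount(pp3)=3>1 -> COPY to pp6. 7 ppages; refcounts: pp0:1 pp1:3 pp2:3 pp3:2 pp4:1 pp5:1 pp6:1
Op 8: fork(P1) -> P3. 7 ppages; refcounts: pp0:1 pp1:4 pp2:4 pp3:2 pp4:1 pp5:2 pp6:2

Answer: 1 4 4 2 1 2 2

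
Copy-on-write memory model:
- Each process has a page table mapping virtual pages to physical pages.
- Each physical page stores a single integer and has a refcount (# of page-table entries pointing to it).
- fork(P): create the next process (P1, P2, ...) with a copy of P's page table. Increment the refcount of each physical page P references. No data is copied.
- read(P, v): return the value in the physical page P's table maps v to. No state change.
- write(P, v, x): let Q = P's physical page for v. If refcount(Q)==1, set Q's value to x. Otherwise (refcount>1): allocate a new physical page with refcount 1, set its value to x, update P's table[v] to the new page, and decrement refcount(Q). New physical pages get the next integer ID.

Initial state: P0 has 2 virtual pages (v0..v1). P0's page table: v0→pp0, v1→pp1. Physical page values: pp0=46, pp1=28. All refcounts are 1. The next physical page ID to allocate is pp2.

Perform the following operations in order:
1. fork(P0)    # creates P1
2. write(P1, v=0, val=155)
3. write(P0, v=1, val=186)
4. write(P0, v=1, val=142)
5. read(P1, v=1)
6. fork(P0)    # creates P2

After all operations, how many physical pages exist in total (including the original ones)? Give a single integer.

Op 1: fork(P0) -> P1. 2 ppages; refcounts: pp0:2 pp1:2
Op 2: write(P1, v0, 155). refcount(pp0)=2>1 -> COPY to pp2. 3 ppages; refcounts: pp0:1 pp1:2 pp2:1
Op 3: write(P0, v1, 186). refcount(pp1)=2>1 -> COPY to pp3. 4 ppages; refcounts: pp0:1 pp1:1 pp2:1 pp3:1
Op 4: write(P0, v1, 142). refcount(pp3)=1 -> write in place. 4 ppages; refcounts: pp0:1 pp1:1 pp2:1 pp3:1
Op 5: read(P1, v1) -> 28. No state change.
Op 6: fork(P0) -> P2. 4 ppages; refcounts: pp0:2 pp1:1 pp2:1 pp3:2

Answer: 4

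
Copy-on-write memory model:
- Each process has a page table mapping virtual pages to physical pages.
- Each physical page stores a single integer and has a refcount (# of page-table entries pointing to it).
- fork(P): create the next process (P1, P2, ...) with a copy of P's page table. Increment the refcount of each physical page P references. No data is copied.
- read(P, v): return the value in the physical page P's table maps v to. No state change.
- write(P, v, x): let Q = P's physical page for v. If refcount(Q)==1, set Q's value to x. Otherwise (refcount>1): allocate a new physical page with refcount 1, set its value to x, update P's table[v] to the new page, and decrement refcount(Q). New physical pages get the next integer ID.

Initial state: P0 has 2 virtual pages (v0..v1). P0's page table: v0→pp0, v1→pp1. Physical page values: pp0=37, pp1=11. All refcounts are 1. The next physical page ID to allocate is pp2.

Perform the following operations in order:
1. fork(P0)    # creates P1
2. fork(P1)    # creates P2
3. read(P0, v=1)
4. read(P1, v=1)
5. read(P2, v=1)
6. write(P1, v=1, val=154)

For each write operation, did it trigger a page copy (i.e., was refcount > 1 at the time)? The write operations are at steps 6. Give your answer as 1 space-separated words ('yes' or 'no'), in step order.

Op 1: fork(P0) -> P1. 2 ppages; refcounts: pp0:2 pp1:2
Op 2: fork(P1) -> P2. 2 ppages; refcounts: pp0:3 pp1:3
Op 3: read(P0, v1) -> 11. No state change.
Op 4: read(P1, v1) -> 11. No state change.
Op 5: read(P2, v1) -> 11. No state change.
Op 6: write(P1, v1, 154). refcount(pp1)=3>1 -> COPY to pp2. 3 ppages; refcounts: pp0:3 pp1:2 pp2:1

yes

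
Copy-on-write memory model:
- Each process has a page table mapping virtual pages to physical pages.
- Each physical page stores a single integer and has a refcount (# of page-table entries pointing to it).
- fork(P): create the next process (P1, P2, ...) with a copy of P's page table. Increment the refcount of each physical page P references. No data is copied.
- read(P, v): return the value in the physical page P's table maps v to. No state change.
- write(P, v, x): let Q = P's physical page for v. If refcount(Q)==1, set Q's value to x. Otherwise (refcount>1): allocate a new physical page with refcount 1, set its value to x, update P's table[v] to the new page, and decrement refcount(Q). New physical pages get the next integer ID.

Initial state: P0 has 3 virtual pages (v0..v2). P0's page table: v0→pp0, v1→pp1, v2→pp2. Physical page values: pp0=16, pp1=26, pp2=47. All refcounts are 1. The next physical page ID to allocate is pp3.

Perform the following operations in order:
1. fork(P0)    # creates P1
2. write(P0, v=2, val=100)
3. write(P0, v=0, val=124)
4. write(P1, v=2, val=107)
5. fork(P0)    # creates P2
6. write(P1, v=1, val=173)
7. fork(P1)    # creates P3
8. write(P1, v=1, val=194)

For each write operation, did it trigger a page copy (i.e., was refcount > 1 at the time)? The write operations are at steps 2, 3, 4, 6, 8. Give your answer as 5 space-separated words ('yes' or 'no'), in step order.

Op 1: fork(P0) -> P1. 3 ppages; refcounts: pp0:2 pp1:2 pp2:2
Op 2: write(P0, v2, 100). refcount(pp2)=2>1 -> COPY to pp3. 4 ppages; refcounts: pp0:2 pp1:2 pp2:1 pp3:1
Op 3: write(P0, v0, 124). refcount(pp0)=2>1 -> COPY to pp4. 5 ppages; refcounts: pp0:1 pp1:2 pp2:1 pp3:1 pp4:1
Op 4: write(P1, v2, 107). refcount(pp2)=1 -> write in place. 5 ppages; refcounts: pp0:1 pp1:2 pp2:1 pp3:1 pp4:1
Op 5: fork(P0) -> P2. 5 ppages; refcounts: pp0:1 pp1:3 pp2:1 pp3:2 pp4:2
Op 6: write(P1, v1, 173). refcount(pp1)=3>1 -> COPY to pp5. 6 ppages; refcounts: pp0:1 pp1:2 pp2:1 pp3:2 pp4:2 pp5:1
Op 7: fork(P1) -> P3. 6 ppages; refcounts: pp0:2 pp1:2 pp2:2 pp3:2 pp4:2 pp5:2
Op 8: write(P1, v1, 194). refcount(pp5)=2>1 -> COPY to pp6. 7 ppages; refcounts: pp0:2 pp1:2 pp2:2 pp3:2 pp4:2 pp5:1 pp6:1

yes yes no yes yes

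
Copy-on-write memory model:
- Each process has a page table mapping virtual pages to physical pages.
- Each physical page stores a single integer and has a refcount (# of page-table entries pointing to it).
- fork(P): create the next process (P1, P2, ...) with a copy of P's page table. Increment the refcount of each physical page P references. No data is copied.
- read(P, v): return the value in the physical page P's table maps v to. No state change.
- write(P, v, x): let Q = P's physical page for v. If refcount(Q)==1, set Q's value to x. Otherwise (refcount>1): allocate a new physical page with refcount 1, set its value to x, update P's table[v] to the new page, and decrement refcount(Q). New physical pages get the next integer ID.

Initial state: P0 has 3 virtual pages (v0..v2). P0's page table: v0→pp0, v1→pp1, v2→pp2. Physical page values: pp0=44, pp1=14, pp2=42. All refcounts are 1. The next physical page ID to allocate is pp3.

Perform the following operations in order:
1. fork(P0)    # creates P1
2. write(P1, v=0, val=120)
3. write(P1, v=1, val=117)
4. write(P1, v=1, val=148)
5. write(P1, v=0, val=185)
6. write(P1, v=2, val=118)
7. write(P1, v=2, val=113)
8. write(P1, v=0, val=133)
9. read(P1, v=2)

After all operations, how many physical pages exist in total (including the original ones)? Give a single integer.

Op 1: fork(P0) -> P1. 3 ppages; refcounts: pp0:2 pp1:2 pp2:2
Op 2: write(P1, v0, 120). refcount(pp0)=2>1 -> COPY to pp3. 4 ppages; refcounts: pp0:1 pp1:2 pp2:2 pp3:1
Op 3: write(P1, v1, 117). refcount(pp1)=2>1 -> COPY to pp4. 5 ppages; refcounts: pp0:1 pp1:1 pp2:2 pp3:1 pp4:1
Op 4: write(P1, v1, 148). refcount(pp4)=1 -> write in place. 5 ppages; refcounts: pp0:1 pp1:1 pp2:2 pp3:1 pp4:1
Op 5: write(P1, v0, 185). refcount(pp3)=1 -> write in place. 5 ppages; refcounts: pp0:1 pp1:1 pp2:2 pp3:1 pp4:1
Op 6: write(P1, v2, 118). refcount(pp2)=2>1 -> COPY to pp5. 6 ppages; refcounts: pp0:1 pp1:1 pp2:1 pp3:1 pp4:1 pp5:1
Op 7: write(P1, v2, 113). refcount(pp5)=1 -> write in place. 6 ppages; refcounts: pp0:1 pp1:1 pp2:1 pp3:1 pp4:1 pp5:1
Op 8: write(P1, v0, 133). refcount(pp3)=1 -> write in place. 6 ppages; refcounts: pp0:1 pp1:1 pp2:1 pp3:1 pp4:1 pp5:1
Op 9: read(P1, v2) -> 113. No state change.

Answer: 6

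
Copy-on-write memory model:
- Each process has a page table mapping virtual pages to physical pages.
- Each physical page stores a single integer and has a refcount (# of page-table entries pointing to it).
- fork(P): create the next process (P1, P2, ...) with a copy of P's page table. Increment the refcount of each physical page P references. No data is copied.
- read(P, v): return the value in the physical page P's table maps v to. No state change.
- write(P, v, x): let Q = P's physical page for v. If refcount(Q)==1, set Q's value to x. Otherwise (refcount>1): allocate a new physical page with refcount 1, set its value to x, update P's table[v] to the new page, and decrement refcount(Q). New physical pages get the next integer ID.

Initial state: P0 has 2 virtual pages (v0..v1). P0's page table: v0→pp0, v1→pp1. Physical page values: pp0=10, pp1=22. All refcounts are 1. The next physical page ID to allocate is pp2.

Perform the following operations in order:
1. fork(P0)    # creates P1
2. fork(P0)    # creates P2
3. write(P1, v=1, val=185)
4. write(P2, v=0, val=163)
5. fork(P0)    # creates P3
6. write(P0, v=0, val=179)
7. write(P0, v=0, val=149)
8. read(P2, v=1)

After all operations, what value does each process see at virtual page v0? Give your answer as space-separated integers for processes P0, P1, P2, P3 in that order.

Answer: 149 10 163 10

Derivation:
Op 1: fork(P0) -> P1. 2 ppages; refcounts: pp0:2 pp1:2
Op 2: fork(P0) -> P2. 2 ppages; refcounts: pp0:3 pp1:3
Op 3: write(P1, v1, 185). refcount(pp1)=3>1 -> COPY to pp2. 3 ppages; refcounts: pp0:3 pp1:2 pp2:1
Op 4: write(P2, v0, 163). refcount(pp0)=3>1 -> COPY to pp3. 4 ppages; refcounts: pp0:2 pp1:2 pp2:1 pp3:1
Op 5: fork(P0) -> P3. 4 ppages; refcounts: pp0:3 pp1:3 pp2:1 pp3:1
Op 6: write(P0, v0, 179). refcount(pp0)=3>1 -> COPY to pp4. 5 ppages; refcounts: pp0:2 pp1:3 pp2:1 pp3:1 pp4:1
Op 7: write(P0, v0, 149). refcount(pp4)=1 -> write in place. 5 ppages; refcounts: pp0:2 pp1:3 pp2:1 pp3:1 pp4:1
Op 8: read(P2, v1) -> 22. No state change.
P0: v0 -> pp4 = 149
P1: v0 -> pp0 = 10
P2: v0 -> pp3 = 163
P3: v0 -> pp0 = 10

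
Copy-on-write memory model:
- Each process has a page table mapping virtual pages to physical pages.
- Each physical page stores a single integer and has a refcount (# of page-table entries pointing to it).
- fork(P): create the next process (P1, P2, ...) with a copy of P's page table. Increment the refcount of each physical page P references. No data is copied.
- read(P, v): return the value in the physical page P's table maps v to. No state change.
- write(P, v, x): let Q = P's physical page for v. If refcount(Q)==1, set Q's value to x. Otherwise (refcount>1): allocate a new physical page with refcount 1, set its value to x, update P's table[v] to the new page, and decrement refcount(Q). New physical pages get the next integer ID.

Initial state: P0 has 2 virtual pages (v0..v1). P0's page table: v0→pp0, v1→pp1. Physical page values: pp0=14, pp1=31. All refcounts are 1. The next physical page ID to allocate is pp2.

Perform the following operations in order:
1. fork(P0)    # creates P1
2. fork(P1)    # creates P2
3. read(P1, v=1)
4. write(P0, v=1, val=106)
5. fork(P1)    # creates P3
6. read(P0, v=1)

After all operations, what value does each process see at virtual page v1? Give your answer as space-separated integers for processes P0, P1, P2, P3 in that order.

Answer: 106 31 31 31

Derivation:
Op 1: fork(P0) -> P1. 2 ppages; refcounts: pp0:2 pp1:2
Op 2: fork(P1) -> P2. 2 ppages; refcounts: pp0:3 pp1:3
Op 3: read(P1, v1) -> 31. No state change.
Op 4: write(P0, v1, 106). refcount(pp1)=3>1 -> COPY to pp2. 3 ppages; refcounts: pp0:3 pp1:2 pp2:1
Op 5: fork(P1) -> P3. 3 ppages; refcounts: pp0:4 pp1:3 pp2:1
Op 6: read(P0, v1) -> 106. No state change.
P0: v1 -> pp2 = 106
P1: v1 -> pp1 = 31
P2: v1 -> pp1 = 31
P3: v1 -> pp1 = 31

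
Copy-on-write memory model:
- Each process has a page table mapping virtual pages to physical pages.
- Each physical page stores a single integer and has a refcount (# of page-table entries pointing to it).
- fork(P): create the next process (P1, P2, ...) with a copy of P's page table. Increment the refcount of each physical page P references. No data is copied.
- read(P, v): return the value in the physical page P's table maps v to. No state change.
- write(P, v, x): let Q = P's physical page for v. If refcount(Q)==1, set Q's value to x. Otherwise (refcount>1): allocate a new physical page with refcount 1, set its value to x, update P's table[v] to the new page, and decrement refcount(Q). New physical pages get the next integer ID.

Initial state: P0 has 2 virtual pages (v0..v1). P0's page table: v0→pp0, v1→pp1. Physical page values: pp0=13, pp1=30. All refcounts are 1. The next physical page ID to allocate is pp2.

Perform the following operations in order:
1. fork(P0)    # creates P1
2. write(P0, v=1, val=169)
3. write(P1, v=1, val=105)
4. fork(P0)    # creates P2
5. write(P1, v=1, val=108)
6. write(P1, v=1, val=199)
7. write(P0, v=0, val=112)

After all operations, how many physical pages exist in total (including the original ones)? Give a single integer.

Op 1: fork(P0) -> P1. 2 ppages; refcounts: pp0:2 pp1:2
Op 2: write(P0, v1, 169). refcount(pp1)=2>1 -> COPY to pp2. 3 ppages; refcounts: pp0:2 pp1:1 pp2:1
Op 3: write(P1, v1, 105). refcount(pp1)=1 -> write in place. 3 ppages; refcounts: pp0:2 pp1:1 pp2:1
Op 4: fork(P0) -> P2. 3 ppages; refcounts: pp0:3 pp1:1 pp2:2
Op 5: write(P1, v1, 108). refcount(pp1)=1 -> write in place. 3 ppages; refcounts: pp0:3 pp1:1 pp2:2
Op 6: write(P1, v1, 199). refcount(pp1)=1 -> write in place. 3 ppages; refcounts: pp0:3 pp1:1 pp2:2
Op 7: write(P0, v0, 112). refcount(pp0)=3>1 -> COPY to pp3. 4 ppages; refcounts: pp0:2 pp1:1 pp2:2 pp3:1

Answer: 4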